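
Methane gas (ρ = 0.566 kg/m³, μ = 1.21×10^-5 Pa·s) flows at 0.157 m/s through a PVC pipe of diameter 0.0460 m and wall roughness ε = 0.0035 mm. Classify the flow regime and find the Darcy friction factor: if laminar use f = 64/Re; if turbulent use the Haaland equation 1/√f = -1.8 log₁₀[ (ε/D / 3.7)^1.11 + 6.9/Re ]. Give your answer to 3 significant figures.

Re = ρVD/μ = 0.566·0.157·0.046/1.21e-05 = 337.8.
Re < 2300 → laminar, so f = 64/Re = 0.1894 (roughness is irrelevant in laminar flow).

f ≈ 0.189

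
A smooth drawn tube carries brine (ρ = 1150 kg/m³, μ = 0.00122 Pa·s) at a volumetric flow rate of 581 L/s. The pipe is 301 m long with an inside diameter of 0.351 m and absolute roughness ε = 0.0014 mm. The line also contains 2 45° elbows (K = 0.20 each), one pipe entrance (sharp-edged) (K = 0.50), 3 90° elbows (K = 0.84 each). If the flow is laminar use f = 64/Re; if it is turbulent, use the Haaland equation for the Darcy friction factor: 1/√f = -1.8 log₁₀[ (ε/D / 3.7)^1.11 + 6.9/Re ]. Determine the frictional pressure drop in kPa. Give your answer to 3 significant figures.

Q = 581 L/s = 581/1000 = 0.581 m³/s.
Cross-sectional area A = πD²/4 = π(0.351)²/4 = 0.09676 m²; mean velocity V = Q/A = 0.581/0.09676 = 6.004 m/s.
Reynolds number Re = ρVD/μ = 1150 · 6.004 · 0.351 / 0.00122 = 1.987e+06.
Re > 4000 → turbulent. Relative roughness ε/D = 1.4e-06/0.351 = 3.99e-06. Haaland: 1/√f = -1.8 log₁₀[(3.99e-06/3.7)^1.11 + 6.9/1.987e+06] = -1.8 log₁₀[2.38e-07 + 3.47e-06] = 9.775, so f = 0.01047.
Total minor-loss coefficient ΣK = 2·0.2 + 1·0.5 + 3·0.84 = 3.42.
ΔP = [f·L/D + ΣK]·(ρV²/2) = [0.01047·301/0.351 + 3.42]·(1150·6.004²/2) = [8.975 + 3.42]·2.073e+04 = 2.57e+05 Pa.
ΔP = 2.57e+05 Pa = 257 kPa.

ΔP ≈ 257 kPa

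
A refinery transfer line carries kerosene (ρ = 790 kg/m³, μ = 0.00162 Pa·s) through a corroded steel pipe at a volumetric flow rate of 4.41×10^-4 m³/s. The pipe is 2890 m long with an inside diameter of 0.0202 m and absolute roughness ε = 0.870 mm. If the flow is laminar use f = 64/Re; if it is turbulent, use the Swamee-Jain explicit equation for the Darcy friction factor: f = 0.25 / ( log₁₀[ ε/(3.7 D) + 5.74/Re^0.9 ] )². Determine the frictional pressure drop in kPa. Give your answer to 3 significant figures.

Cross-sectional area A = πD²/4 = π(0.0202)²/4 = 0.0003205 m²; mean velocity V = Q/A = 0.000441/0.0003205 = 1.376 m/s.
Reynolds number Re = ρVD/μ = 790 · 1.376 · 0.0202 / 0.00162 = 1.356e+04.
Re > 4000 → turbulent. Relative roughness ε/D = 0.00087/0.0202 = 0.0431. Swamee-Jain: f = 0.25/(log₁₀[0.0431/3.7 + 5.74/1.356e+04^0.9])² = 0.25/(log₁₀[0.0116 + 0.0011])² = 0.25/(-1.895)² = 0.06962.
Darcy-Weisbach: ΔP = f(L/D)(ρV²/2) = 0.06962·(2890/0.0202)·(790·1.376²/2) = 0.06962·1.431e+05·748 = 7.451e+06 Pa.
ΔP = 7.451e+06 Pa = 7450 kPa.

ΔP ≈ 7450 kPa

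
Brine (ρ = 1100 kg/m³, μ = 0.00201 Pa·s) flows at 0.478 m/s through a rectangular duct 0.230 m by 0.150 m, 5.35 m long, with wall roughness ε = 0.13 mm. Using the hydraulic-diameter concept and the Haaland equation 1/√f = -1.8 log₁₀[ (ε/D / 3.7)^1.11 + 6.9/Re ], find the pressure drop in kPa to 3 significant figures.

ΔP ≈ 0.0855 kPa

Hydraulic diameter D_h = 4A/P = 4·(0.23·0.15)/(2·(0.23+0.15)) = 0.138/0.76 = 0.1816 m.
Re = ρVD_h/μ = 1100·0.478·0.1816/0.00201 = 4.75e+04.
ε/D_h = 0.00013/0.1816 = 0.000716; Haaland gives 1/√f = -1.8 log₁₀[7.55e-05+0.000145] = 6.581, so f = 0.02309.
ΔP = f(L/D_h)(ρV²/2) = 0.02309·5.35/0.1816·125.7 = 85.5 Pa.
ΔP = 0.0855 kPa.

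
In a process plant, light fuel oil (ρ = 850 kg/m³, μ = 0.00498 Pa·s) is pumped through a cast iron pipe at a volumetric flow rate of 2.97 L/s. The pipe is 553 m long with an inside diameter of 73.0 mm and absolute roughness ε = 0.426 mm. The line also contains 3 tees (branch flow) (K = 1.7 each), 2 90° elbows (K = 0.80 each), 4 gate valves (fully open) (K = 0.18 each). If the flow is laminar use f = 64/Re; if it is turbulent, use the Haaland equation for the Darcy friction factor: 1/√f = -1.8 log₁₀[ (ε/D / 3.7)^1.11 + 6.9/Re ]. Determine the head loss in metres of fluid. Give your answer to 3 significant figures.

Q = 2.97 L/s = 2.97/1000 = 0.00297 m³/s.
Cross-sectional area A = πD²/4 = π(0.073)²/4 = 0.004185 m²; mean velocity V = Q/A = 0.00297/0.004185 = 0.7096 m/s.
Reynolds number Re = ρVD/μ = 850 · 0.7096 · 0.073 / 0.00498 = 8842.
Re > 4000 → turbulent. Relative roughness ε/D = 0.000426/0.073 = 0.00584. Haaland: 1/√f = -1.8 log₁₀[(0.00584/3.7)^1.11 + 6.9/8842] = -1.8 log₁₀[0.000776 + 0.00078] = 5.054, so f = 0.03914.
Total minor-loss coefficient ΣK = 3·1.7 + 2·0.8 + 4·0.18 = 7.42.
ΔP = [f·L/D + ΣK]·(ρV²/2) = [0.03914·553/0.073 + 7.42]·(850·0.7096²/2) = [296.5 + 7.42]·214 = 6.505e+04 Pa.
Head loss h_f = ΔP/(ρg) = 6.505e+04/(850·9.81) = 7.80 m.

h_f ≈ 7.80 m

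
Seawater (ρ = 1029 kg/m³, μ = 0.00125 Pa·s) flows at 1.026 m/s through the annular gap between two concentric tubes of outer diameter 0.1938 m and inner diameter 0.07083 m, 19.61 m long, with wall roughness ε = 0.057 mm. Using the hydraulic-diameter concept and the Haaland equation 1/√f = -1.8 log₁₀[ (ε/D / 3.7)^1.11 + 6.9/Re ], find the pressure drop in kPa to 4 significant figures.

ΔP ≈ 1.711 kPa

Hydraulic diameter D_h = 4A/P = D_o - D_i = 0.1938 - 0.07083 = 0.123 m.
Re = ρVD_h/μ = 1029·1.026·0.123/0.00125 = 1.039e+05.
ε/D_h = 5.7e-05/0.123 = 0.000464; Haaland gives 1/√f = -1.8 log₁₀[4.66e-05+6.64e-05] = 7.104, so f = 0.01981.
ΔP = f(L/D_h)(ρV²/2) = 0.01981·19.61/0.123·541.6 = 1711 Pa.
ΔP = 1.711 kPa.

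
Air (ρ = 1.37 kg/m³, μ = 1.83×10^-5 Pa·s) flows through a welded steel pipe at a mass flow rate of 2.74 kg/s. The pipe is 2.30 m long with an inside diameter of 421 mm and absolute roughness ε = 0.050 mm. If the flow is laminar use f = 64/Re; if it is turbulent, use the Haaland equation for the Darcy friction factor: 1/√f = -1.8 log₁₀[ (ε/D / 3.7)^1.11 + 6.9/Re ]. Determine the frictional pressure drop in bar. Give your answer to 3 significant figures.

A = πD²/4 = π(0.421)²/4 = 0.1392 m²; mean velocity V = ṁ/(ρA) = 2.74/(1.37 · 0.1392) = 14.37 m/s.
Reynolds number Re = ρVD/μ = 1.37 · 14.37 · 0.421 / 1.83e-05 = 4.528e+05.
Re > 4000 → turbulent. Relative roughness ε/D = 5e-05/0.421 = 0.000119. Haaland: 1/√f = -1.8 log₁₀[(0.000119/3.7)^1.11 + 6.9/4.528e+05] = -1.8 log₁₀[1.03e-05 + 1.52e-05] = 8.268, so f = 0.01463.
Darcy-Weisbach: ΔP = f(L/D)(ρV²/2) = 0.01463·(2.3/0.421)·(1.37·14.37²/2) = 0.01463·5.463·141.4 = 11.3 Pa.
ΔP = 11.3 Pa = 1.13×10^-4 bar.

ΔP ≈ 1.13×10^-4 bar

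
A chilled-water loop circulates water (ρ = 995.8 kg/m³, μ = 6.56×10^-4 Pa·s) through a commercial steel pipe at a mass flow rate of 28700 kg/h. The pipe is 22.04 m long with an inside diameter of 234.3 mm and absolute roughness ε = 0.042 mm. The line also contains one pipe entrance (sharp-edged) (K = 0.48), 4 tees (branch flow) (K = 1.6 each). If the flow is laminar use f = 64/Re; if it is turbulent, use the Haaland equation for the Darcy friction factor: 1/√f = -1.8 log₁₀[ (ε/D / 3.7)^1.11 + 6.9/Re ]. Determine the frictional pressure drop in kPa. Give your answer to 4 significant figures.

ṁ = 28700 kg/h = 28700/3600 = 7.972 kg/s.
A = πD²/4 = π(0.2343)²/4 = 0.04312 m²; mean velocity V = ṁ/(ρA) = 7.972/(995.8 · 0.04312) = 0.1857 m/s.
Reynolds number Re = ρVD/μ = 995.8 · 0.1857 · 0.2343 / 0.000656 = 6.604e+04.
Re > 4000 → turbulent. Relative roughness ε/D = 4.2e-05/0.2343 = 0.000179. Haaland: 1/√f = -1.8 log₁₀[(0.000179/3.7)^1.11 + 6.9/6.604e+04] = -1.8 log₁₀[1.62e-05 + 0.000104] = 7.053, so f = 0.0201.
Total minor-loss coefficient ΣK = 1·0.48 + 4·1.6 = 6.88.
ΔP = [f·L/D + ΣK]·(ρV²/2) = [0.0201·22.04/0.2343 + 6.88]·(995.8·0.1857²/2) = [1.891 + 6.88]·17.17 = 150.6 Pa.
ΔP = 150.6 Pa = 0.1506 kPa.

ΔP ≈ 0.1506 kPa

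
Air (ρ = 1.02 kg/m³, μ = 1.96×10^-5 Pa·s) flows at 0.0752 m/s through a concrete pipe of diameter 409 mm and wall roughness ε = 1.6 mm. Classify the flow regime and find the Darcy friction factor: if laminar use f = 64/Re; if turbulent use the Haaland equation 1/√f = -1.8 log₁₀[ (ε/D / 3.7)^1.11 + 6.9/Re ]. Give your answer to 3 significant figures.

f ≈ 0.0400

Re = ρVD/μ = 1.02·0.0752·0.409/1.96e-05 = 1601.
Re < 2300 → laminar, so f = 64/Re = 0.03998 (roughness is irrelevant in laminar flow).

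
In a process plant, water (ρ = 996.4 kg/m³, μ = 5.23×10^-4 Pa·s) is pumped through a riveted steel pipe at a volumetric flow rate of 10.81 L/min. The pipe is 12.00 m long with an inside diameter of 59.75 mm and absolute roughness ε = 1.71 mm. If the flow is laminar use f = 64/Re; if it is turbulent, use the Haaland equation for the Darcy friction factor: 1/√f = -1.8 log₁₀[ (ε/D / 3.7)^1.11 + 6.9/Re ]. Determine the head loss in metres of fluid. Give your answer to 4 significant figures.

Q = 10.81 L/min = 10.81/60000 = 0.0001802 m³/s.
Cross-sectional area A = πD²/4 = π(0.05975)²/4 = 0.002804 m²; mean velocity V = Q/A = 0.0001802/0.002804 = 0.06426 m/s.
Reynolds number Re = ρVD/μ = 996.4 · 0.06426 · 0.05975 / 0.000523 = 7314.
Re > 4000 → turbulent. Relative roughness ε/D = 0.00171/0.05975 = 0.0286. Haaland: 1/√f = -1.8 log₁₀[(0.0286/3.7)^1.11 + 6.9/7314] = -1.8 log₁₀[0.00453 + 0.000943] = 4.071, so f = 0.06034.
Darcy-Weisbach: ΔP = f(L/D)(ρV²/2) = 0.06034·(12/0.05975)·(996.4·0.06426²/2) = 0.06034·200.8·2.057 = 24.93 Pa.
Head loss h_f = ΔP/(ρg) = 24.93/(996.4·9.81) = 0.002550 m.

h_f ≈ 0.002550 m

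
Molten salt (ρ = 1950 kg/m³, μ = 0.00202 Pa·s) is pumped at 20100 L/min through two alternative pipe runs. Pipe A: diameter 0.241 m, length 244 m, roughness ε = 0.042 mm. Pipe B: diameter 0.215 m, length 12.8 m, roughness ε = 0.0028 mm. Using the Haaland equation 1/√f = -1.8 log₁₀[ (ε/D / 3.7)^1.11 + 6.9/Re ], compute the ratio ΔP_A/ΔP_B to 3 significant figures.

Pipe A: V = Q/A = 0.335/0.04562 = 7.344 m/s; Re = 1.709e+06; ε/D = 0.000174; Haaland → f = 0.01395; ΔP_A = f(L/D)(ρV²/2) = 7.426e+05 Pa.
Pipe B: V = Q/A = 0.335/0.03631 = 9.227 m/s; Re = 1.915e+06; ε/D = 1.3e-05; Haaland → f = 0.01079; ΔP_B = f(L/D)(ρV²/2) = 5.333e+04 Pa.
ΔP_A/ΔP_B = 7.426e+05/5.333e+04 = 13.9.

ΔP_A/ΔP_B ≈ 13.9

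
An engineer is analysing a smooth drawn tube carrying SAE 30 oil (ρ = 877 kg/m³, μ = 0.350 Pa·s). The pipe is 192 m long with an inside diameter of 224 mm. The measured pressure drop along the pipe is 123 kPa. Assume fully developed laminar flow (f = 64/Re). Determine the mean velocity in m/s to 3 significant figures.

V ≈ 2.87 m/s

For laminar flow, f = 64/Re with Re = ρVD/μ, so Darcy-Weisbach reduces to ΔP = 32μLV/D². Solving for V: V = ΔP·D²/(32μL) = 1.23e+05·(0.224)²/(32·0.35·192) = 2.87 m/s.
Check: Re = ρVD/μ = 877·2.87·0.224/0.35 = 1611 < 2300, so the laminar assumption holds.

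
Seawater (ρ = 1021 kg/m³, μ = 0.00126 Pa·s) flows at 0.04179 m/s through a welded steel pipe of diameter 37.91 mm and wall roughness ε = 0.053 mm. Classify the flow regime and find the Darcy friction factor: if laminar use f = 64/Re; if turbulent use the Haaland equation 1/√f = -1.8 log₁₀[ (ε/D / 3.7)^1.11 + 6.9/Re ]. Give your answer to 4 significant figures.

Re = ρVD/μ = 1021·0.04179·0.03791/0.00126 = 1284.
Re < 2300 → laminar, so f = 64/Re = 0.04985 (roughness is irrelevant in laminar flow).

f ≈ 0.04985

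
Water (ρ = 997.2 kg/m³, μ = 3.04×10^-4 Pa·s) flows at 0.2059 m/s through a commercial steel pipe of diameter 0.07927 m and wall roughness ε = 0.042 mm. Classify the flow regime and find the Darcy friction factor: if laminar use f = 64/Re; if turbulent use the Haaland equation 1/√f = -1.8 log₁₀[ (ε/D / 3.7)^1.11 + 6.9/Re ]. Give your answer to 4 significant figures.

Re = ρVD/μ = 997.2·0.2059·0.07927/0.000304 = 5.354e+04.
Re > 4000 → turbulent. ε/D = 4.2e-05/0.07927 = 0.00053; Haaland: 1/√f = -1.8 log₁₀[5.41e-05 + 0.000129] = 6.728, so f = 0.02209.

f ≈ 0.02209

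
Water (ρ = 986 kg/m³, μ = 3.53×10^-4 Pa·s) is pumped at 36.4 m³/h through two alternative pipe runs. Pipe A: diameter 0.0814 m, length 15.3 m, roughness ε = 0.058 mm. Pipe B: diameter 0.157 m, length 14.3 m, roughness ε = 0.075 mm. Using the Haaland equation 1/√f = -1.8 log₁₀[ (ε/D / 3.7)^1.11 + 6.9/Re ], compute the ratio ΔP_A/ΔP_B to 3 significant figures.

Pipe A: V = Q/A = 0.01011/0.005204 = 1.943 m/s; Re = 4.418e+05; ε/D = 0.000713; Haaland → f = 0.01889; ΔP_A = f(L/D)(ρV²/2) = 6608 Pa.
Pipe B: V = Q/A = 0.01011/0.01936 = 0.5223 m/s; Re = 2.29e+05; ε/D = 0.000478; Haaland → f = 0.01831; ΔP_B = f(L/D)(ρV²/2) = 224.2 Pa.
ΔP_A/ΔP_B = 6608/224.2 = 29.5.

ΔP_A/ΔP_B ≈ 29.5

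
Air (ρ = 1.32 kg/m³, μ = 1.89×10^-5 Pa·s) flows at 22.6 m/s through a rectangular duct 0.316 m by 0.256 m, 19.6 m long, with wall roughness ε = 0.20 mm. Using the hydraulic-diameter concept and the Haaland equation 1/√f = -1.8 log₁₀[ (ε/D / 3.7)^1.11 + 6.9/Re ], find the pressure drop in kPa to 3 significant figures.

Hydraulic diameter D_h = 4A/P = 4·(0.316·0.256)/(2·(0.316+0.256)) = 0.3236/1.144 = 0.2829 m.
Re = ρVD_h/μ = 1.32·22.6·0.2829/1.89e-05 = 4.465e+05.
ε/D_h = 0.0002/0.2829 = 0.000707; Haaland gives 1/√f = -1.8 log₁₀[7.45e-05+1.55e-05] = 7.283, so f = 0.01885.
ΔP = f(L/D_h)(ρV²/2) = 0.01885·19.6/0.2829·337.1 = 440.4 Pa.
ΔP = 0.440 kPa.

ΔP ≈ 0.440 kPa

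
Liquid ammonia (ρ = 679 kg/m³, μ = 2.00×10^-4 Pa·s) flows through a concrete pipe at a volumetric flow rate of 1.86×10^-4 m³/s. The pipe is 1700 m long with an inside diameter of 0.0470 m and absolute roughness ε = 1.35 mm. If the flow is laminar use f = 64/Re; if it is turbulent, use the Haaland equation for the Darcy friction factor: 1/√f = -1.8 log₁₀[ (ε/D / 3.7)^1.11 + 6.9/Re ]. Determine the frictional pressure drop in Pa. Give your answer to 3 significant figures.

Cross-sectional area A = πD²/4 = π(0.047)²/4 = 0.001735 m²; mean velocity V = Q/A = 0.000186/0.001735 = 0.1072 m/s.
Reynolds number Re = ρVD/μ = 679 · 0.1072 · 0.047 / 0.0002 = 1.711e+04.
Re > 4000 → turbulent. Relative roughness ε/D = 0.00135/0.047 = 0.0287. Haaland: 1/√f = -1.8 log₁₀[(0.0287/3.7)^1.11 + 6.9/1.711e+04] = -1.8 log₁₀[0.00455 + 0.000403] = 4.149, so f = 0.05808.
Darcy-Weisbach: ΔP = f(L/D)(ρV²/2) = 0.05808·(1700/0.047)·(679·0.1072²/2) = 0.05808·3.617e+04·3.902 = 8198 Pa.

ΔP ≈ 8200 Pa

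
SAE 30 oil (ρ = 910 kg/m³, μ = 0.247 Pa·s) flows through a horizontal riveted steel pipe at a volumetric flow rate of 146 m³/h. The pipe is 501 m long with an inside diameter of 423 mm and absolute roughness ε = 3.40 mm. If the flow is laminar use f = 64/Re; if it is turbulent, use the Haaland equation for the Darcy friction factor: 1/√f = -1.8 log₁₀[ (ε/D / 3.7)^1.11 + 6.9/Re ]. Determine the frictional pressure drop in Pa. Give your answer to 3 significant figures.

Q = 146 m³/h = 146/3600 = 0.04056 m³/s.
Cross-sectional area A = πD²/4 = π(0.423)²/4 = 0.1405 m²; mean velocity V = Q/A = 0.04056/0.1405 = 0.2886 m/s.
Reynolds number Re = ρVD/μ = 910 · 0.2886 · 0.423 / 0.247 = 449.7.
Re < 2300 → laminar flow, so f = 64/Re = 64/449.7 = 0.1423 (the turbulent correlation is not needed).
Darcy-Weisbach: ΔP = f(L/D)(ρV²/2) = 0.1423·(501/0.423)·(910·0.2886²/2) = 0.1423·1184·37.89 = 6387 Pa.

ΔP ≈ 6390 Pa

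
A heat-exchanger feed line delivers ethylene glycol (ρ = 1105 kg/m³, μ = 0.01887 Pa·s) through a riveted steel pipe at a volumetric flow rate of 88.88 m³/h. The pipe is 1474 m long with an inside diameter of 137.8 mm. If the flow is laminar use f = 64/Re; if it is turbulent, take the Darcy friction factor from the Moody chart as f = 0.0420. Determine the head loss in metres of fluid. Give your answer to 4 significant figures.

h_f ≈ 62.75 m

Q = 88.88 m³/h = 88.88/3600 = 0.02469 m³/s.
Cross-sectional area A = πD²/4 = π(0.1378)²/4 = 0.01491 m²; mean velocity V = Q/A = 0.02469/0.01491 = 1.655 m/s.
Reynolds number Re = ρVD/μ = 1105 · 1.655 · 0.1378 / 0.0189 = 1.336e+04.
Re > 4000 → turbulent; use the Moody-chart value f = 0.0420.
Darcy-Weisbach: ΔP = f(L/D)(ρV²/2) = 0.042·(1474/0.1378)·(1105·1.655²/2) = 0.042·1.07e+04·1514 = 6.802e+05 Pa.
Head loss h_f = ΔP/(ρg) = 6.802e+05/(1105·9.81) = 62.75 m.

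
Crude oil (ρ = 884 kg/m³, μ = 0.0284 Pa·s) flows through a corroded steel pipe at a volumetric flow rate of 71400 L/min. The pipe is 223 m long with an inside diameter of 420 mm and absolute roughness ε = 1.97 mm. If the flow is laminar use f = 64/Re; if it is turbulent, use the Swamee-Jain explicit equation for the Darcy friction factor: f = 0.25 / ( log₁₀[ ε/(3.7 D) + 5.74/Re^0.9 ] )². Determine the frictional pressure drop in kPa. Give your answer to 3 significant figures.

Q = 71400 L/min = 71400/60000 = 1.19 m³/s.
Cross-sectional area A = πD²/4 = π(0.42)²/4 = 0.1385 m²; mean velocity V = Q/A = 1.19/0.1385 = 8.589 m/s.
Reynolds number Re = ρVD/μ = 884 · 8.589 · 0.42 / 0.0284 = 1.123e+05.
Re > 4000 → turbulent. Relative roughness ε/D = 0.00197/0.42 = 0.00469. Swamee-Jain: f = 0.25/(log₁₀[0.00469/3.7 + 5.74/1.123e+05^0.9])² = 0.25/(log₁₀[0.00127 + 0.000164])² = 0.25/(-2.844)² = 0.0309.
Darcy-Weisbach: ΔP = f(L/D)(ρV²/2) = 0.0309·(223/0.42)·(884·8.589²/2) = 0.0309·531·3.261e+04 = 5.35e+05 Pa.
ΔP = 5.35e+05 Pa = 535 kPa.

ΔP ≈ 535 kPa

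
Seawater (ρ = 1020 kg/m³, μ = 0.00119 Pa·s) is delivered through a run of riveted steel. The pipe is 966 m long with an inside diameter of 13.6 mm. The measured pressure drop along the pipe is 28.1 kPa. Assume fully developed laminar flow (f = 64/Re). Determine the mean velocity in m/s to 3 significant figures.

For laminar flow, f = 64/Re with Re = ρVD/μ, so Darcy-Weisbach reduces to ΔP = 32μLV/D². Solving for V: V = ΔP·D²/(32μL) = 2.81e+04·(0.0136)²/(32·0.00119·966) = 0.1413 m/s.
Check: Re = ρVD/μ = 1020·0.1413·0.0136/0.00119 = 1647 < 2300, so the laminar assumption holds.

V ≈ 0.141 m/s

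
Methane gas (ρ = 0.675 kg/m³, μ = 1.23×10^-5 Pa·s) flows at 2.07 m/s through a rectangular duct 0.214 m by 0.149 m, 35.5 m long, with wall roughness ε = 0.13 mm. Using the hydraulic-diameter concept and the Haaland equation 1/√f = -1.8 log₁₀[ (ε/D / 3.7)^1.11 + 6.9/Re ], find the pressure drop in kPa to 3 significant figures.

Hydraulic diameter D_h = 4A/P = 4·(0.214·0.149)/(2·(0.214+0.149)) = 0.1275/0.726 = 0.1757 m.
Re = ρVD_h/μ = 0.675·2.07·0.1757/1.23e-05 = 1.996e+04.
ε/D_h = 0.00013/0.1757 = 0.00074; Haaland gives 1/√f = -1.8 log₁₀[7.84e-05+0.000346] = 6.071, so f = 0.02714.
ΔP = f(L/D_h)(ρV²/2) = 0.02714·35.5/0.1757·1.446 = 7.93 Pa.
ΔP = 0.00793 kPa.

ΔP ≈ 0.00793 kPa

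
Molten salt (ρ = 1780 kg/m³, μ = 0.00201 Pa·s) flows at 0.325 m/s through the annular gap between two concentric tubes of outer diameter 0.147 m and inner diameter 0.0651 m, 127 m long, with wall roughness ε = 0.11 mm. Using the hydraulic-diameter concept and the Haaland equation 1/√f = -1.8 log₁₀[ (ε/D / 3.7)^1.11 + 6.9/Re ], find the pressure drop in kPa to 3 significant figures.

Hydraulic diameter D_h = 4A/P = D_o - D_i = 0.147 - 0.0651 = 0.0819 m.
Re = ρVD_h/μ = 1780·0.325·0.0819/0.00201 = 2.357e+04.
ε/D_h = 0.00011/0.0819 = 0.00134; Haaland gives 1/√f = -1.8 log₁₀[0.000152+0.000293] = 6.034, so f = 0.02747.
ΔP = f(L/D_h)(ρV²/2) = 0.02747·127/0.0819·94.01 = 4004 Pa.
ΔP = 4.00 kPa.

ΔP ≈ 4.00 kPa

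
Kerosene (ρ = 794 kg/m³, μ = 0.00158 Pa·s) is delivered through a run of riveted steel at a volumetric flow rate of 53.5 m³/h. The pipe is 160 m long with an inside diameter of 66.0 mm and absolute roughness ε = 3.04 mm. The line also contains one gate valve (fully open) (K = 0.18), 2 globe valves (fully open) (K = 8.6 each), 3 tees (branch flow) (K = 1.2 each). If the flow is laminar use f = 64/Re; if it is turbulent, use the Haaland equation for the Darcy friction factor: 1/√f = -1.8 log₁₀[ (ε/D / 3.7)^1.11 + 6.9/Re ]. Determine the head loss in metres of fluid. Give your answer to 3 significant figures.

h_f ≈ 182 m

Q = 53.5 m³/h = 53.5/3600 = 0.01486 m³/s.
Cross-sectional area A = πD²/4 = π(0.066)²/4 = 0.003421 m²; mean velocity V = Q/A = 0.01486/0.003421 = 4.344 m/s.
Reynolds number Re = ρVD/μ = 794 · 4.344 · 0.066 / 0.00158 = 1.441e+05.
Re > 4000 → turbulent. Relative roughness ε/D = 0.00304/0.066 = 0.0461. Haaland: 1/√f = -1.8 log₁₀[(0.0461/3.7)^1.11 + 6.9/1.441e+05] = -1.8 log₁₀[0.00768 + 4.79e-05] = 3.801, so f = 0.06921.
Total minor-loss coefficient ΣK = 1·0.18 + 2·8.6 + 3·1.2 = 21.
ΔP = [f·L/D + ΣK]·(ρV²/2) = [0.06921·160/0.066 + 21]·(794·4.344²/2) = [167.8 + 21]·7491 = 1.414e+06 Pa.
Head loss h_f = ΔP/(ρg) = 1.414e+06/(794·9.81) = 182 m.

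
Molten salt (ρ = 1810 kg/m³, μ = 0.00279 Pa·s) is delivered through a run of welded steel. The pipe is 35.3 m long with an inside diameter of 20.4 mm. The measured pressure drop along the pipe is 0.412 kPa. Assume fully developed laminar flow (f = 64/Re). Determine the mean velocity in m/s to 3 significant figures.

V ≈ 0.0544 m/s

For laminar flow, f = 64/Re with Re = ρVD/μ, so Darcy-Weisbach reduces to ΔP = 32μLV/D². Solving for V: V = ΔP·D²/(32μL) = 412·(0.0204)²/(32·0.00279·35.3) = 0.0544 m/s.
Check: Re = ρVD/μ = 1810·0.0544·0.0204/0.00279 = 720 < 2300, so the laminar assumption holds.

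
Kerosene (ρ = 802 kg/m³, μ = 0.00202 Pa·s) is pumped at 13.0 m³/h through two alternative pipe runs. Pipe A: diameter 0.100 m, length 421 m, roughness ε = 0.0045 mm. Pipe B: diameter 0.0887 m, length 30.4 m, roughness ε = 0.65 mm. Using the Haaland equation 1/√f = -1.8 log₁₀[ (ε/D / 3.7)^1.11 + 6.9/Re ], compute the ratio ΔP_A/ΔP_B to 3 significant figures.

ΔP_A/ΔP_B ≈ 5.38

Pipe A: V = Q/A = 0.003611/0.007854 = 0.4598 m/s; Re = 1.825e+04; ε/D = 4.5e-05; Haaland → f = 0.02641; ΔP_A = f(L/D)(ρV²/2) = 9426 Pa.
Pipe B: V = Q/A = 0.003611/0.006179 = 0.5844 m/s; Re = 2.058e+04; ε/D = 0.00733; Haaland → f = 0.03734; ΔP_B = f(L/D)(ρV²/2) = 1753 Pa.
ΔP_A/ΔP_B = 9426/1753 = 5.38.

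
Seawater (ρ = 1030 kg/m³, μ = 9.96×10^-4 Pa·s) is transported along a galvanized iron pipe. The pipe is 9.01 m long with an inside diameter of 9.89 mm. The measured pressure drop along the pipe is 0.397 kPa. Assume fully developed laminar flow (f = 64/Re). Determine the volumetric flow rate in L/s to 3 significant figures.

Q ≈ 0.0104 L/s

For laminar flow, f = 64/Re with Re = ρVD/μ, so Darcy-Weisbach reduces to ΔP = 32μLV/D². Solving for V: V = ΔP·D²/(32μL) = 397·(0.00989)²/(32·0.000996·9.01) = 0.1352 m/s.
Check: Re = ρVD/μ = 1030·0.1352·0.00989/0.000996 = 1383 < 2300, so the laminar assumption holds.
Q = V·A = 0.1352·(π/4·0.00989²) = 1.039e-05 m³/s = 0.0104 L/s.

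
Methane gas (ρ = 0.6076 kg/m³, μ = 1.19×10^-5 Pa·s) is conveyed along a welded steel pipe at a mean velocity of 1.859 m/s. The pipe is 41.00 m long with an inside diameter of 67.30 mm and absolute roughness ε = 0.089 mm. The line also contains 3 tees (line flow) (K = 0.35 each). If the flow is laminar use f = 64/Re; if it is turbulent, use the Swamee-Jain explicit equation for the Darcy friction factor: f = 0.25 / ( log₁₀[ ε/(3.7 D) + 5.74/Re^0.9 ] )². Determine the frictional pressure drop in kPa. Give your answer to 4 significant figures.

ΔP ≈ 0.02477 kPa

Reynolds number Re = ρVD/μ = 0.6076 · 1.859 · 0.0673 / 1.19e-05 = 6388.
Re > 4000 → turbulent. Relative roughness ε/D = 8.9e-05/0.0673 = 0.00132. Swamee-Jain: f = 0.25/(log₁₀[0.00132/3.7 + 5.74/6388^0.9])² = 0.25/(log₁₀[0.000357 + 0.00216])² = 0.25/(-2.599)² = 0.037.
Total minor-loss coefficient ΣK = 3·0.35 = 1.05.
ΔP = [f·L/D + ΣK]·(ρV²/2) = [0.037·41/0.0673 + 1.05]·(0.6076·1.859²/2) = [22.54 + 1.05]·1.05 = 24.77 Pa.
ΔP = 24.77 Pa = 0.02477 kPa.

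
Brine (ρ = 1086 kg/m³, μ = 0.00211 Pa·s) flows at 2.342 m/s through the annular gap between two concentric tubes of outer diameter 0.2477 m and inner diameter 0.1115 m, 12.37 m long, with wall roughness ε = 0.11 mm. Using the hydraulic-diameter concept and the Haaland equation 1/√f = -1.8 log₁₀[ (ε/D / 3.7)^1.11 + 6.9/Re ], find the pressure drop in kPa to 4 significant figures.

ΔP ≈ 5.513 kPa

Hydraulic diameter D_h = 4A/P = D_o - D_i = 0.2477 - 0.1115 = 0.1362 m.
Re = ρVD_h/μ = 1086·2.342·0.1362/0.00211 = 1.642e+05.
ε/D_h = 0.00011/0.1362 = 0.000808; Haaland gives 1/√f = -1.8 log₁₀[8.64e-05+4.2e-05] = 7.005, so f = 0.02038.
ΔP = f(L/D_h)(ρV²/2) = 0.02038·12.37/0.1362·2978 = 5513 Pa.
ΔP = 5.513 kPa.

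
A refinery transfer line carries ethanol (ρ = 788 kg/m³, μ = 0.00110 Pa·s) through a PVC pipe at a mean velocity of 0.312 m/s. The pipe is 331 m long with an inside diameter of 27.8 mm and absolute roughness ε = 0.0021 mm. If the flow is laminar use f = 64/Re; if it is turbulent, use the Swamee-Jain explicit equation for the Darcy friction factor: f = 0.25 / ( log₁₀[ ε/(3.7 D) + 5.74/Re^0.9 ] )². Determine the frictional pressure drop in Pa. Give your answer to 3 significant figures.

Reynolds number Re = ρVD/μ = 788 · 0.312 · 0.0278 / 0.0011 = 6213.
Re > 4000 → turbulent. Relative roughness ε/D = 2.1e-06/0.0278 = 7.55e-05. Swamee-Jain: f = 0.25/(log₁₀[7.55e-05/3.7 + 5.74/6213^0.9])² = 0.25/(log₁₀[2.04e-05 + 0.00221])² = 0.25/(-2.651)² = 0.03557.
Darcy-Weisbach: ΔP = f(L/D)(ρV²/2) = 0.03557·(331/0.0278)·(788·0.312²/2) = 0.03557·1.191e+04·38.35 = 1.624e+04 Pa.

ΔP ≈ 16200 Pa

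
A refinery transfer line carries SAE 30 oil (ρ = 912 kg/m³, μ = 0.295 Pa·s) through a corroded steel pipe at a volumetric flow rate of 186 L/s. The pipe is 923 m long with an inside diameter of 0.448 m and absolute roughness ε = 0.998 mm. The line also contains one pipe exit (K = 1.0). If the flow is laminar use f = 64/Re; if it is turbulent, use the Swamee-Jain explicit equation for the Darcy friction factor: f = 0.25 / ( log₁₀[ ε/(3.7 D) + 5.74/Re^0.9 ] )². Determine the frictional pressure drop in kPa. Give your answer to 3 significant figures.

ΔP ≈ 51.9 kPa

Q = 186 L/s = 186/1000 = 0.186 m³/s.
Cross-sectional area A = πD²/4 = π(0.448)²/4 = 0.1576 m²; mean velocity V = Q/A = 0.186/0.1576 = 1.18 m/s.
Reynolds number Re = ρVD/μ = 912 · 1.18 · 0.448 / 0.295 = 1634.
Re < 2300 → laminar flow, so f = 64/Re = 64/1634 = 0.03916 (the turbulent correlation is not needed).
Total minor-loss coefficient ΣK = 1·1 = 1.
ΔP = [f·L/D + ΣK]·(ρV²/2) = [0.03916·923/0.448 + 1]·(912·1.18²/2) = [80.68 + 1]·634.9 = 5.186e+04 Pa.
ΔP = 5.186e+04 Pa = 51.9 kPa.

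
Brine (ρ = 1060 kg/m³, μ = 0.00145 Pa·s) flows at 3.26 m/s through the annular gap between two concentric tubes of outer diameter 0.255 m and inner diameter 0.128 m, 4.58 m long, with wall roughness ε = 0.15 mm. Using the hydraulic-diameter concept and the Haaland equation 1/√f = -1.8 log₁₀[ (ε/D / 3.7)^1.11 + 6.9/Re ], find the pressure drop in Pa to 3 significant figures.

Hydraulic diameter D_h = 4A/P = D_o - D_i = 0.255 - 0.128 = 0.127 m.
Re = ρVD_h/μ = 1060·3.26·0.127/0.00145 = 3.027e+05.
ε/D_h = 0.00015/0.127 = 0.00118; Haaland gives 1/√f = -1.8 log₁₀[0.000132+2.28e-05] = 6.86, so f = 0.02125.
ΔP = f(L/D_h)(ρV²/2) = 0.02125·4.58/0.127·5633 = 4316 Pa.

ΔP ≈ 4320 Pa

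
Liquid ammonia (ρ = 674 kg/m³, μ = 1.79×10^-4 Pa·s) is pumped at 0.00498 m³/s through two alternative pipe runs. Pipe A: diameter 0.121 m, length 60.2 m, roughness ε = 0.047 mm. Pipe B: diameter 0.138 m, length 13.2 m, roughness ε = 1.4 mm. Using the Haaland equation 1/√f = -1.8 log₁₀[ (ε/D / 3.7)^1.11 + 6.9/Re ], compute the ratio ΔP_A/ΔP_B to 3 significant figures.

ΔP_A/ΔP_B ≈ 4.13

Pipe A: V = Q/A = 0.00498/0.0115 = 0.4331 m/s; Re = 1.973e+05; ε/D = 0.000388; Haaland → f = 0.01805; ΔP_A = f(L/D)(ρV²/2) = 567.7 Pa.
Pipe B: V = Q/A = 0.00498/0.01496 = 0.333 m/s; Re = 1.73e+05; ε/D = 0.0101; Haaland → f = 0.03849; ΔP_B = f(L/D)(ρV²/2) = 137.5 Pa.
ΔP_A/ΔP_B = 567.7/137.5 = 4.13.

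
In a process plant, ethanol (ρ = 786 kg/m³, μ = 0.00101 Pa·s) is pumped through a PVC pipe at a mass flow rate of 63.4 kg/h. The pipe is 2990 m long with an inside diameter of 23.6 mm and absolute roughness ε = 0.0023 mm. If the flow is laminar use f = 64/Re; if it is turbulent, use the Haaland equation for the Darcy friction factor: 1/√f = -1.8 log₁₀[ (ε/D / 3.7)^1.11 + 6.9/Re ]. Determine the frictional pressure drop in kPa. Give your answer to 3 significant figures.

ṁ = 63.4 kg/h = 63.4/3600 = 0.01761 kg/s.
A = πD²/4 = π(0.0236)²/4 = 0.0004374 m²; mean velocity V = ṁ/(ρA) = 0.01761/(786 · 0.0004374) = 0.05122 m/s.
Reynolds number Re = ρVD/μ = 786 · 0.05122 · 0.0236 / 0.00101 = 940.7.
Re < 2300 → laminar flow, so f = 64/Re = 64/940.7 = 0.06803 (the turbulent correlation is not needed).
Darcy-Weisbach: ΔP = f(L/D)(ρV²/2) = 0.06803·(2990/0.0236)·(786·0.05122²/2) = 0.06803·1.267e+05·1.031 = 8887 Pa.
ΔP = 8887 Pa = 8.89 kPa.

ΔP ≈ 8.89 kPa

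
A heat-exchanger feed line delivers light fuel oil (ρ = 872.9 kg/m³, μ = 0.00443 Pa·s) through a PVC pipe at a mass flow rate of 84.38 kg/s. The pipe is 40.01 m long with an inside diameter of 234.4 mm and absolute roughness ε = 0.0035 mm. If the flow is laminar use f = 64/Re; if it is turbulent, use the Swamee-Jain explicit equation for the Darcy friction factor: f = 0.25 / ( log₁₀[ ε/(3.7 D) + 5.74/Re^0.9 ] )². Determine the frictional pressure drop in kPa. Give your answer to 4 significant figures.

ΔP ≈ 6.665 kPa

A = πD²/4 = π(0.2344)²/4 = 0.04315 m²; mean velocity V = ṁ/(ρA) = 84.38/(872.9 · 0.04315) = 2.24 m/s.
Reynolds number Re = ρVD/μ = 872.9 · 2.24 · 0.2344 / 0.00443 = 1.035e+05.
Re > 4000 → turbulent. Relative roughness ε/D = 3.5e-06/0.2344 = 1.49e-05. Swamee-Jain: f = 0.25/(log₁₀[1.49e-05/3.7 + 5.74/1.035e+05^0.9])² = 0.25/(log₁₀[4.04e-06 + 0.000176])² = 0.25/(-3.745)² = 0.01783.
Darcy-Weisbach: ΔP = f(L/D)(ρV²/2) = 0.01783·(40.01/0.2344)·(872.9·2.24²/2) = 0.01783·170.7·2190 = 6665 Pa.
ΔP = 6665 Pa = 6.665 kPa.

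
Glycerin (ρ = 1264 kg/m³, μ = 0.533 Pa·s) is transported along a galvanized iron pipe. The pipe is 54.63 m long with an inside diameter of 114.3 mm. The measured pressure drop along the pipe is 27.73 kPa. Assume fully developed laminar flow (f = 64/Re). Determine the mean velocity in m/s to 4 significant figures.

V ≈ 0.3888 m/s

For laminar flow, f = 64/Re with Re = ρVD/μ, so Darcy-Weisbach reduces to ΔP = 32μLV/D². Solving for V: V = ΔP·D²/(32μL) = 2.773e+04·(0.1143)²/(32·0.533·54.63) = 0.3888 m/s.
Check: Re = ρVD/μ = 1264·0.3888·0.1143/0.533 = 105.4 < 2300, so the laminar assumption holds.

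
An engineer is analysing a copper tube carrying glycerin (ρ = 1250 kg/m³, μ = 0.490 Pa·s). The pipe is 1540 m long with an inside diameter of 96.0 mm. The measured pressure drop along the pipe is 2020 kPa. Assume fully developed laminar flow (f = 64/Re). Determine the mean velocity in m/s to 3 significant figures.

For laminar flow, f = 64/Re with Re = ρVD/μ, so Darcy-Weisbach reduces to ΔP = 32μLV/D². Solving for V: V = ΔP·D²/(32μL) = 2.02e+06·(0.096)²/(32·0.49·1540) = 0.771 m/s.
Check: Re = ρVD/μ = 1250·0.771·0.096/0.49 = 188.8 < 2300, so the laminar assumption holds.

V ≈ 0.771 m/s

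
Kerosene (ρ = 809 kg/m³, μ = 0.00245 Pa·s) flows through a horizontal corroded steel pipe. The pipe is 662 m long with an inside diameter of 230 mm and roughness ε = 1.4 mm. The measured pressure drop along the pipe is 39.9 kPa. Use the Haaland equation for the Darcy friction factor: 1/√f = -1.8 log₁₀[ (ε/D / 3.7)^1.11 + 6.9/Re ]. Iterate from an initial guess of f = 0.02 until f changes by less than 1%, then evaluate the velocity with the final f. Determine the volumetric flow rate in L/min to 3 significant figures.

Q ≈ 2530 L/min

Rearranging Darcy-Weisbach: V = √(2·ΔP·D/(f·L·ρ)). With ε/D = 0.0014/0.23 = 0.00609, iterate starting from f = 0.02:
  f = 0.02 → V = √(2·3.99e+04·0.23/(0.02·662·809)) = 1.309 m/s; Re = ρVD/μ = 9.942e+04; f → 0.03308
  f = 0.03308 → V = 1.018 m/s; Re = 7.73e+04; f → 0.03329
Converged (Δf/f < 1%). With the final f = 0.03329: V = √(2·3.99e+04·0.23/(0.03329·662·809)) = 1.015 m/s.
Q = V·A = 1.015·(π/4·0.23²) = 0.04215 m³/s = 2530 L/min.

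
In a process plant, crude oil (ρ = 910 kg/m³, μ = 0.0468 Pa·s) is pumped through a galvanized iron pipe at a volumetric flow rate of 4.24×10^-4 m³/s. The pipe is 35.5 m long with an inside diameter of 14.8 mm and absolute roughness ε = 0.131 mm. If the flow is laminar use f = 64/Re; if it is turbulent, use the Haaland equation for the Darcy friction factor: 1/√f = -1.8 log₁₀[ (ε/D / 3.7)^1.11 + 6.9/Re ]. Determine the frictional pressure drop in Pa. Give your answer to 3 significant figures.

Cross-sectional area A = πD²/4 = π(0.0148)²/4 = 0.000172 m²; mean velocity V = Q/A = 0.000424/0.000172 = 2.465 m/s.
Reynolds number Re = ρVD/μ = 910 · 2.465 · 0.0148 / 0.0468 = 709.3.
Re < 2300 → laminar flow, so f = 64/Re = 64/709.3 = 0.09023 (the turbulent correlation is not needed).
Darcy-Weisbach: ΔP = f(L/D)(ρV²/2) = 0.09023·(35.5/0.0148)·(910·2.465²/2) = 0.09023·2399·2764 = 5.982e+05 Pa.

ΔP ≈ 598000 Pa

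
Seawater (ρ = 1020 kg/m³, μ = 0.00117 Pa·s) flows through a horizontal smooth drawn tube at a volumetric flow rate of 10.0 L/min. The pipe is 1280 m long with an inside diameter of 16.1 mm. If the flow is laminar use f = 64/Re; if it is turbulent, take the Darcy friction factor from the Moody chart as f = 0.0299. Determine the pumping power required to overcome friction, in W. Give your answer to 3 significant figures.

P ≈ 135 W

Q = 10.0 L/min = 10.0/60000 = 0.0001667 m³/s.
Cross-sectional area A = πD²/4 = π(0.0161)²/4 = 0.0002036 m²; mean velocity V = Q/A = 0.0001667/0.0002036 = 0.8187 m/s.
Reynolds number Re = ρVD/μ = 1020 · 0.8187 · 0.0161 / 0.00117 = 1.149e+04.
Re > 4000 → turbulent; use the Moody-chart value f = 0.0299.
Darcy-Weisbach: ΔP = f(L/D)(ρV²/2) = 0.0299·(1280/0.0161)·(1020·0.8187²/2) = 0.0299·7.95e+04·341.8 = 8.125e+05 Pa.
Pumping power P = QΔP = 0.0001667·8.125e+05 = 135.4 W = 135 W.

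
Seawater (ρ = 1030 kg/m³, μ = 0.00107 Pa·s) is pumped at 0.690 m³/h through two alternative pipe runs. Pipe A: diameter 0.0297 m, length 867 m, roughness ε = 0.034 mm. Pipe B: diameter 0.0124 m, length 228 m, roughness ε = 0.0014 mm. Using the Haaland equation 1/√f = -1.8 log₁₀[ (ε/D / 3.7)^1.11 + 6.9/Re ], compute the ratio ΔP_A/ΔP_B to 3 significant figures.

ΔP_A/ΔP_B ≈ 0.0629

Pipe A: V = Q/A = 0.0001917/0.0006928 = 0.2767 m/s; Re = 7910; ε/D = 0.00114; Haaland → f = 0.03429; ΔP_A = f(L/D)(ρV²/2) = 3.946e+04 Pa.
Pipe B: V = Q/A = 0.0001917/0.0001208 = 1.587 m/s; Re = 1.894e+04; ε/D = 0.000113; Haaland → f = 0.02628; ΔP_B = f(L/D)(ρV²/2) = 6.268e+05 Pa.
ΔP_A/ΔP_B = 3.946e+04/6.268e+05 = 0.0629.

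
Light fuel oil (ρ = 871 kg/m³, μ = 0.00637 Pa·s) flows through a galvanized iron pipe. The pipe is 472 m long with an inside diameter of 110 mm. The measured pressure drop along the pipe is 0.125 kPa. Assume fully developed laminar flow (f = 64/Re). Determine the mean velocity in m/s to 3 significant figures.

For laminar flow, f = 64/Re with Re = ρVD/μ, so Darcy-Weisbach reduces to ΔP = 32μLV/D². Solving for V: V = ΔP·D²/(32μL) = 125·(0.11)²/(32·0.00637·472) = 0.01572 m/s.
Check: Re = ρVD/μ = 871·0.01572·0.11/0.00637 = 236.4 < 2300, so the laminar assumption holds.

V ≈ 0.0157 m/s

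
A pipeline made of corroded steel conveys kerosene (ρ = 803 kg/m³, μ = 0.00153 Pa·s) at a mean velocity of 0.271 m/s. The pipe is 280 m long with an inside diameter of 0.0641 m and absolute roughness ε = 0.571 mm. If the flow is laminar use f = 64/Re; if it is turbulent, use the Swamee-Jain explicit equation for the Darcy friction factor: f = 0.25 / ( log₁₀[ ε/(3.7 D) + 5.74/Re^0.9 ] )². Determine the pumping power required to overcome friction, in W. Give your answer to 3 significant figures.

Reynolds number Re = ρVD/μ = 803 · 0.271 · 0.0641 / 0.00153 = 9117.
Re > 4000 → turbulent. Relative roughness ε/D = 0.000571/0.0641 = 0.00891. Swamee-Jain: f = 0.25/(log₁₀[0.00891/3.7 + 5.74/9117^0.9])² = 0.25/(log₁₀[0.00241 + 0.00157])² = 0.25/(-2.401)² = 0.04338.
Darcy-Weisbach: ΔP = f(L/D)(ρV²/2) = 0.04338·(280/0.0641)·(803·0.271²/2) = 0.04338·4368·29.49 = 5587 Pa.
Q = V·A = 0.271·0.003227 = 0.0008745 m³/s.
Pumping power P = QΔP = 0.0008745·5587 = 4.886 W = 4.89 W.

P ≈ 4.89 W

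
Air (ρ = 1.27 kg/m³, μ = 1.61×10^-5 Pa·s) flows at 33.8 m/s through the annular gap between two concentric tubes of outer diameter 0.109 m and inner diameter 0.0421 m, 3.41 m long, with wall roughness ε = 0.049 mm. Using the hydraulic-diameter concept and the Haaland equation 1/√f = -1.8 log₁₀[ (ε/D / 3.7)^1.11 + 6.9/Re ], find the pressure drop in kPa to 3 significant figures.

ΔP ≈ 0.737 kPa

Hydraulic diameter D_h = 4A/P = D_o - D_i = 0.109 - 0.0421 = 0.0669 m.
Re = ρVD_h/μ = 1.27·33.8·0.0669/1.61e-05 = 1.784e+05.
ε/D_h = 4.9e-05/0.0669 = 0.000732; Haaland gives 1/√f = -1.8 log₁₀[7.75e-05+3.87e-05] = 7.083, so f = 0.01993.
ΔP = f(L/D_h)(ρV²/2) = 0.01993·3.41/0.0669·725.4 = 737.1 Pa.
ΔP = 0.737 kPa.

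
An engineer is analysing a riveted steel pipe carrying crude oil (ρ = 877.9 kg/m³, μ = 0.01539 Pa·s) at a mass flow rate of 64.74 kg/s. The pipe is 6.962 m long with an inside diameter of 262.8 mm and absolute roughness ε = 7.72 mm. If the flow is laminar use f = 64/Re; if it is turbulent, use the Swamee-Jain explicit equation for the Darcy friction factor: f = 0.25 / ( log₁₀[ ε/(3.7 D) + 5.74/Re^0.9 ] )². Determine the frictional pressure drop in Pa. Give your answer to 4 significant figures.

A = πD²/4 = π(0.2628)²/4 = 0.05424 m²; mean velocity V = ṁ/(ρA) = 64.74/(877.9 · 0.05424) = 1.36 m/s.
Reynolds number Re = ρVD/μ = 877.9 · 1.36 · 0.2628 / 0.0154 = 2.038e+04.
Re > 4000 → turbulent. Relative roughness ε/D = 0.00772/0.2628 = 0.0294. Swamee-Jain: f = 0.25/(log₁₀[0.0294/3.7 + 5.74/2.038e+04^0.9])² = 0.25/(log₁₀[0.00794 + 0.00076])² = 0.25/(-2.061)² = 0.05888.
Darcy-Weisbach: ΔP = f(L/D)(ρV²/2) = 0.05888·(6.962/0.2628)·(877.9·1.36²/2) = 0.05888·26.49·811.3 = 1266 Pa.

ΔP ≈ 1266 Pa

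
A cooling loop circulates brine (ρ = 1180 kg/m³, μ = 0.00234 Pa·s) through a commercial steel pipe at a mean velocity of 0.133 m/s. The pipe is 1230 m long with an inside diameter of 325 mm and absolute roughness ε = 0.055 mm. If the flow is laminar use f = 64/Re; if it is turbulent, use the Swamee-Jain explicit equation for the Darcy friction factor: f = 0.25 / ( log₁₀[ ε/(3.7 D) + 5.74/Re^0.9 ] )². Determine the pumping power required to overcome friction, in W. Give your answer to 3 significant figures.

Reynolds number Re = ρVD/μ = 1180 · 0.133 · 0.325 / 0.00234 = 2.18e+04.
Re > 4000 → turbulent. Relative roughness ε/D = 5.5e-05/0.325 = 0.000169. Swamee-Jain: f = 0.25/(log₁₀[0.000169/3.7 + 5.74/2.18e+04^0.9])² = 0.25/(log₁₀[4.57e-05 + 0.000715])² = 0.25/(-3.119)² = 0.0257.
Darcy-Weisbach: ΔP = f(L/D)(ρV²/2) = 0.0257·(1230/0.325)·(1180·0.133²/2) = 0.0257·3785·10.44 = 1015 Pa.
Q = V·A = 0.133·0.08296 = 0.01103 m³/s.
Pumping power P = QΔP = 0.01103·1015 = 11.20 W = 11.2 W.

P ≈ 11.2 W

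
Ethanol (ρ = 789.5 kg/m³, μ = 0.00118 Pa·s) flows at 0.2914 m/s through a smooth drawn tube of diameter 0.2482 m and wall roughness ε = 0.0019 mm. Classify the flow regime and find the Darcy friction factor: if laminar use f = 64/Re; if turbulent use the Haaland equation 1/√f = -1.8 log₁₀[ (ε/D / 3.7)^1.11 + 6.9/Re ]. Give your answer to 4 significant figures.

f ≈ 0.02088

Re = ρVD/μ = 789.5·0.2914·0.2482/0.00118 = 4.839e+04.
Re > 4000 → turbulent. ε/D = 1.9e-06/0.2482 = 7.66e-06; Haaland: 1/√f = -1.8 log₁₀[4.9e-07 + 0.000143] = 6.92, so f = 0.02088.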